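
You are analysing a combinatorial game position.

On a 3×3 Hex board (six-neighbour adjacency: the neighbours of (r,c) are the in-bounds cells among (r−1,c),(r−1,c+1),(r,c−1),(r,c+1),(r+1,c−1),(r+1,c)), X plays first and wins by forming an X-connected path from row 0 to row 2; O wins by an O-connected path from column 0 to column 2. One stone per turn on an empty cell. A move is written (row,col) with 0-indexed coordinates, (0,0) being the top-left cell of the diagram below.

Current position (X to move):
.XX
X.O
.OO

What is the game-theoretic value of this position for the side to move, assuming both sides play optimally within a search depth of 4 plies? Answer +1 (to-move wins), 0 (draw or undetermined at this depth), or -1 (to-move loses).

p1 X@[.XX/X.O/.OO]: (0,0)[XXX/X.O/.OO]-1 (1,1)[.XX/XXO/.OO]-1 (2,0)[.XX/X.O/XOO]+1*
p2 O@[.XX/X.O/XOO] terminal -1; root [.XX/X.O/.OO] d4

value(.XX/X.O/.OO, X) = +1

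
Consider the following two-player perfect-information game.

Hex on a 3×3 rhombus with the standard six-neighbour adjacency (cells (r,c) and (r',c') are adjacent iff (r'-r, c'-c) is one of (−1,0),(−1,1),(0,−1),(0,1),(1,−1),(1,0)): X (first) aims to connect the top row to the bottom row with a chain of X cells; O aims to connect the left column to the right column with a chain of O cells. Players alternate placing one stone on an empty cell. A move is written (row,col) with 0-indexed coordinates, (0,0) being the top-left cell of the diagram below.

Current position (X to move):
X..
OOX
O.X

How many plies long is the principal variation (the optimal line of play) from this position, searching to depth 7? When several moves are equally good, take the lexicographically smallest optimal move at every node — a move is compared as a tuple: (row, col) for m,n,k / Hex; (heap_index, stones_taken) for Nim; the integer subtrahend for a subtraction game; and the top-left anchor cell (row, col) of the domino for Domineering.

[X../OOX/O.X] X move#1: (0,1):-1/XX./OOX/O.X, (0,2):+1/X.X/OOX/O.X*, (2,1):-1/X../OOX/OXX
[X.X/OOX/O.X] end (terminal -1, O#2); searched X../OOX/O.X to 7

PV length from [X../OOX/O.X]: 1 ply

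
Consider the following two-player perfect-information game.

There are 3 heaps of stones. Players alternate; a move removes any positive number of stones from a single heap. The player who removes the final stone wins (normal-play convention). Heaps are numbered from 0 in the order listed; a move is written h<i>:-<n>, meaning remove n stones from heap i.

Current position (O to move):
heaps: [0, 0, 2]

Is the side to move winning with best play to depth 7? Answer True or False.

p1 O@[(0,0,2)]: h2:-1[(0,0,1)]-1 h2:-2[(0,0,0)]+1*
p2 X@[(0,0,0)] terminal -1; root [(0,0,2)] d7

O winning at [(0,0,2)]: True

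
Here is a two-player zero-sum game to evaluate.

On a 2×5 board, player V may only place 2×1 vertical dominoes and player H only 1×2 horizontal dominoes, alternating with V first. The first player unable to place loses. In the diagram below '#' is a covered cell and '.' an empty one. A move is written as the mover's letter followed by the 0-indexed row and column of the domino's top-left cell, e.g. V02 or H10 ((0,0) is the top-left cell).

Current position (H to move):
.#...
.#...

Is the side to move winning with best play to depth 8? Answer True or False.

[.#.../.#...] H move#1: H02:-1/.###./.#...*, H03:-1/.#.##/.#..., H12:-1/.#.../.###., H13:-1/.#.../.#.##
[.###./.#...] V move#2: V00:-1/####./##..., V04:+1/.####/.#..#*
[.####/.#..#] H move#3: H12:-1/.####/.####*
[.####/.####] V move#4: V00:+1/#####/#####*
[#####/#####] end (terminal -1, H#5); searched .#.../.#... to 8

H winning at [.#.../.#...]: False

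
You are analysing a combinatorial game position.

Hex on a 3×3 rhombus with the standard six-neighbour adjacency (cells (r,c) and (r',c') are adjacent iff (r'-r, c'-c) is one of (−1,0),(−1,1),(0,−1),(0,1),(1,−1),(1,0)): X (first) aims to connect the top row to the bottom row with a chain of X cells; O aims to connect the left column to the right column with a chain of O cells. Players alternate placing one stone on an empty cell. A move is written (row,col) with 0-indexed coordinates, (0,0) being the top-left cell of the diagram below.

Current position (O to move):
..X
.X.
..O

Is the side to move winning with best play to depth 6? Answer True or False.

ply 1, O at ..X/.X./..O | (0,0)=-1→O.X/.X./..O*; (0,1)=-1→.OX/.X./..O; (1,0)=-1→..X/OX./..O; (1,2)=-1→..X/.XO/..O; (2,0)=-1→..X/.X./O.O; (2,1)=-1→..X/.X./.OO
ply 2, X at O.X/.X./..O | (0,1)=+1→OXX/.X./..O*; (1,0)=+1→O.X/XX./..O; (1,2)=+1→O.X/.XX/..O; (2,0)=+1→O.X/.X./X.O; (2,1)=+1→O.X/.X./.XO
ply 3, O at OXX/.X./..O | (1,0)=-1→OXX/OX./..O*; (1,2)=-1→OXX/.XO/..O; (2,0)=-1→OXX/.X./O.O; (2,1)=-1→OXX/.X./.OO
ply 4, X at OXX/OX./..O | (1,2)=+1→OXX/OXX/..O*; (2,0)=+1→OXX/OX./X.O; (2,1)=+1→OXX/OX./.XO
ply 5, O at OXX/OXX/..O | (2,0)=-1→OXX/OXX/O.O*; (2,1)=-1→OXX/OXX/.OO
ply 6, X at OXX/OXX/O.O | (2,1)=+1→OXX/OXX/OXO*
ply 7: OXX/OXX/OXO is terminal -1 (O); from ..X/.X./..O depth 6

O winning at [..X/.X./..O]: False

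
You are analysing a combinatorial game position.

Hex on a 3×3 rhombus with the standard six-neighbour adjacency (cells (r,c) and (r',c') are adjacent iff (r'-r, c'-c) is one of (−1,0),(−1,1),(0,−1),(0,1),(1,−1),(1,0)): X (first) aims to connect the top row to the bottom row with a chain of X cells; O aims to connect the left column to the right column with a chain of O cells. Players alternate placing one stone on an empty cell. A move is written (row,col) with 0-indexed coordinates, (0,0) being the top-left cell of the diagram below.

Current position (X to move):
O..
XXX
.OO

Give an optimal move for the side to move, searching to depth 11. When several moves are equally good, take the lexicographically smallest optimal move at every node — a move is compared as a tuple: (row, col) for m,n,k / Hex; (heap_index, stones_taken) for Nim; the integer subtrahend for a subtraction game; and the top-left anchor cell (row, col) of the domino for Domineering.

[O../XXX/.OO] X move#1: (0,1):-1/OX./XXX/.OO, (0,2):-1/O.X/XXX/.OO, (2,0):+1/O../XXX/XOO*
[O../XXX/XOO] O move#2: (0,1):-1/OO./XXX/XOO*, (0,2):-1/O.O/XXX/XOO
[OO./XXX/XOO] X move#3: (0,2):+1/OOX/XXX/XOO*
[OOX/XXX/XOO] end (terminal -1, O#4); searched O../XXX/.OO to 11

X's best at [O../XXX/.OO]: (2,0)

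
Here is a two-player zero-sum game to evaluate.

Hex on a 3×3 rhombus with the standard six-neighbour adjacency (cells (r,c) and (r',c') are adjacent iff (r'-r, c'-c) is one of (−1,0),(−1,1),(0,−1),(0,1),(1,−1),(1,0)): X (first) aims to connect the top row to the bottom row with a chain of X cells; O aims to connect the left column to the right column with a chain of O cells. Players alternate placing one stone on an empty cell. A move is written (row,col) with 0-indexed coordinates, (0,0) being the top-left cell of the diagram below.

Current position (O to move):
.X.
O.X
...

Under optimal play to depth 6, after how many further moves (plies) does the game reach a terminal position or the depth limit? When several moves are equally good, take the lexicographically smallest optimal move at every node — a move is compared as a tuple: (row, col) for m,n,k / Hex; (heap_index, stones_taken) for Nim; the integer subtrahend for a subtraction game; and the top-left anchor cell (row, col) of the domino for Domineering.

p1 O@[.X./O.X/...]: (0,0)[OX./O.X/...]-1* (0,2)[.XO/O.X/...]-1 (1,1)[.X./OOX/...]-1 (2,0)[.X./O.X/O..]-1 (2,1)[.X./O.X/.O.]-1 (2,2)[.X./O.X/..O]-1
p2 X@[OX./O.X/...]: (0,2)[OXX/O.X/...]+1* (1,1)[OX./OXX/...]+1 (2,0)[OX./O.X/X..]+1 (2,1)[OX./O.X/.X.]+1 (2,2)[OX./O.X/..X]+1
p3 O@[OXX/O.X/...]: (1,1)[OXX/OOX/...]-1* (2,0)[OXX/O.X/O..]-1 (2,1)[OXX/O.X/.O.]-1 (2,2)[OXX/O.X/..O]-1
p4 X@[OXX/OOX/...]: (2,0)[OXX/OOX/X..]+1* (2,1)[OXX/OOX/.X.]+1 (2,2)[OXX/OOX/..X]+1
p5 O@[OXX/OOX/X..]: (2,1)[OXX/OOX/XO.]-1* (2,2)[OXX/OOX/X.O]-1
p6 X@[OXX/OOX/XO.]: (2,2)[OXX/OOX/XOX]+1*
p7 O@[OXX/OOX/XOX] terminal -1; root [.X./O.X/...] d6

PV length from [.X./O.X/...]: 6 plies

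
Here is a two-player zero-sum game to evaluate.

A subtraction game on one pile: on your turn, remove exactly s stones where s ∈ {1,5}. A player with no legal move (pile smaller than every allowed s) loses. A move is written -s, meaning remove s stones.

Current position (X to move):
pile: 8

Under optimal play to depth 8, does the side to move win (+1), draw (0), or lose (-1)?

[8] X move#1: -1:-1/7*, -5:-1/3
[7] O move#2: -1:+1/6*, -5:+1/2
[6] X move#3: -1:-1/5*, -5:-1/1
[5] O move#4: -1:+1/4*, -5:+1/0
[4] X move#5: -1:-1/3*
[3] O move#6: -1:+1/2*
[2] X move#7: -1:-1/1*
[1] O move#8: -1:+1/0*
[0] end (terminal -1, X#9); searched 8 to 8

value(8, X) = -1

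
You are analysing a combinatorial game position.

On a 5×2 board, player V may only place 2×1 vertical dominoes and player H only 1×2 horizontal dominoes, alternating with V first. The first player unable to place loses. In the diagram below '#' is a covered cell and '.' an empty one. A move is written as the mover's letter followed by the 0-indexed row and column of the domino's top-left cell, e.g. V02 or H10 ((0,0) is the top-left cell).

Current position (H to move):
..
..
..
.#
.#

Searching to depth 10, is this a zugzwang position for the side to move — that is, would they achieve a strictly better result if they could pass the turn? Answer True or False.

ply 1, H at ../../../.#/.# | H00=-1→##/../../.#/.#; H10=+1→../##/../.#/.#*; H20=-1→../../##/.#/.#
ply 2, V at ../##/../.#/.# | V20=-1→../##/#./##/.#*; V30=-1→../##/../##/##
ply 3, H at ../##/#./##/.# | H00=+1→##/##/#./##/.#*
ply 4: ##/##/#./##/.# is terminal -1 (V); from ../../../.#/.# depth 10
if H skipped the turn, V would face:
~ ply 1, V at ../../../.#/.# | V00=+1→#./#./../.#/.#*; V01=+1→.#/.#/../.#/.#; V10=+1→../#./#./.#/.#; V11=+1→../.#/.#/.#/.#; V20=-1→../../#./##/.#; V30=-1→../../../##/##
~ ply 2, H at #./#./../.#/.# | H20=-1→#./#./##/.#/.#*
~ ply 3, V at #./#./##/.#/.# | V01=+1→##/##/##/.#/.#*; V30=+1→#./#./##/##/##
~ ply 4: ##/##/##/.#/.# is terminal -1 (H); from ../../../.#/.# depth 10
compare (H): move=+1 vs pass=-1

zugzwang(../../../.#/.#, H) = False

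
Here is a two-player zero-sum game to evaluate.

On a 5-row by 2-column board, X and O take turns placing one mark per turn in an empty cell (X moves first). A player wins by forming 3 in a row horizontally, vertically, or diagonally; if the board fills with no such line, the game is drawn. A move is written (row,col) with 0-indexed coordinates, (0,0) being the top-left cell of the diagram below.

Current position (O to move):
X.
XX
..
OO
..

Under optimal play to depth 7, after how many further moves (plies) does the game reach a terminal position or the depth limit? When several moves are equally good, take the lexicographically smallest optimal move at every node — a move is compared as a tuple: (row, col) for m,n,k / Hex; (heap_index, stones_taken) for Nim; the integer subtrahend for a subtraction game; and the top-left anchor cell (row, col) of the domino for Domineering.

PV length from [X./XX/../OO/..]: 5 plies

p1 O@[X./XX/../OO/..]: (0,1)[XO/XX/../OO/..]-1 (2,0)[X./XX/O./OO/..]+0* (2,1)[X./XX/.O/OO/..]-1 (4,0)[X./XX/../OO/O.]-1 (4,1)[X./XX/../OO/.O]-1
p2 X@[X./XX/O./OO/..]: (0,1)[XX/XX/O./OO/..]-1 (2,1)[X./XX/OX/OO/..]-1 (4,0)[X./XX/O./OO/X.]+0* (4,1)[X./XX/O./OO/.X]-1
p3 O@[X./XX/O./OO/X.]: (0,1)[XO/XX/O./OO/X.]+0* (2,1)[X./XX/OO/OO/X.]+0 (4,1)[X./XX/O./OO/XO]+0
p4 X@[XO/XX/O./OO/X.]: (2,1)[XO/XX/OX/OO/X.]+0* (4,1)[XO/XX/O./OO/XX]+0
p5 O@[XO/XX/OX/OO/X.]: (4,1)[XO/XX/OX/OO/XO]+0*
p6 X@[XO/XX/OX/OO/XO] terminal +0; root [X./XX/../OO/..] d7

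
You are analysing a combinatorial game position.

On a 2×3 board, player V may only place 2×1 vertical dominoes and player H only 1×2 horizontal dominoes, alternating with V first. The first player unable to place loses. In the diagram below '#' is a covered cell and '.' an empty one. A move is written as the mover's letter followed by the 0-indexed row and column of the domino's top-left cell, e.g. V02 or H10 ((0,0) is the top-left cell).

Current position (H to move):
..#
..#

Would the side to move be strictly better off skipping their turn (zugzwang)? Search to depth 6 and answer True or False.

zugzwang(..#/..#, H) = False

ply 1, H at ..#/..# | H00=+1→###/..#*; H10=+1→..#/###
ply 2: ###/..# is terminal -1 (V); from ..#/..# depth 6
suppose H passes — search the same position with V to move:
pass> ply 1, V at ..#/..# | V00=+1→#.#/#.#*; V01=+1→.##/.##
pass> ply 2: #.#/#.# is terminal -1 (H); from ..#/..# depth 6
for H: play +1, pass -1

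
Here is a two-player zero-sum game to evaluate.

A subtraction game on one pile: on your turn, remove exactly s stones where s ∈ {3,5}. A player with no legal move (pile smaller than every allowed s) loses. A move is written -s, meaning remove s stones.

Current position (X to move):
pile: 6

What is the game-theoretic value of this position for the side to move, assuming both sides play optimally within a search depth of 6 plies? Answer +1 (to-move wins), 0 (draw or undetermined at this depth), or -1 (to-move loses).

value(6, X) = +1

[6] X move#1: -3:-1/3, -5:+1/1*
[1] end (terminal -1, O#2); searched 6 to 6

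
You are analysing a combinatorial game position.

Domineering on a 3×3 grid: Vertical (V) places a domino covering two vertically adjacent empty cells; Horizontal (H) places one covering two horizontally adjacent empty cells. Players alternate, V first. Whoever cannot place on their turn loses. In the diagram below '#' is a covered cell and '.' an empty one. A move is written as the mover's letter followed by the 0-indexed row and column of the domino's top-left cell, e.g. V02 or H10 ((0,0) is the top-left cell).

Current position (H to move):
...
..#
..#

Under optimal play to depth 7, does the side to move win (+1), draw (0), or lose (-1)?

ply 1, H at .../..#/..# | H00=-1→##./..#/..#; H01=-1→.##/..#/..#; H10=+1→.../###/..#*; H20=-1→.../..#/###
ply 2: .../###/..# is terminal -1 (V); from .../..#/..# depth 7

value(.../..#/..#, H) = +1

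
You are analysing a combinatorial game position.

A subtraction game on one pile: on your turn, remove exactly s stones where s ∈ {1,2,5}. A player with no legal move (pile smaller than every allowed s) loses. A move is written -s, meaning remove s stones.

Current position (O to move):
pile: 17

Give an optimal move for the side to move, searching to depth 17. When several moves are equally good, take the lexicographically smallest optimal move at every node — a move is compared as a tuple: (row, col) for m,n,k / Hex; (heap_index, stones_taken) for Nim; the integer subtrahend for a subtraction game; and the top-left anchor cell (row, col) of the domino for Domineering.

ply 1, O at 17 | -1=-1→16; -2=+1→15*; -5=+1→12
ply 2, X at 15 | -1=-1→14*; -2=-1→13; -5=-1→10
ply 3, O at 14 | -1=-1→13; -2=+1→12*; -5=+1→9
ply 4, X at 12 | -1=-1→11*; -2=-1→10; -5=-1→7
ply 5, O at 11 | -1=-1→10; -2=+1→9*; -5=+1→6
ply 6, X at 9 | -1=-1→8*; -2=-1→7; -5=-1→4
ply 7, O at 8 | -1=-1→7; -2=+1→6*; -5=+1→3
ply 8, X at 6 | -1=-1→5*; -2=-1→4; -5=-1→1
ply 9, O at 5 | -1=-1→4; -2=+1→3*; -5=+1→0
ply 10, X at 3 | -1=-1→2*; -2=-1→1
ply 11, O at 2 | -1=-1→1; -2=+1→0*
ply 12: 0 is terminal -1 (X); from 17 depth 17

O's best at [17]: -2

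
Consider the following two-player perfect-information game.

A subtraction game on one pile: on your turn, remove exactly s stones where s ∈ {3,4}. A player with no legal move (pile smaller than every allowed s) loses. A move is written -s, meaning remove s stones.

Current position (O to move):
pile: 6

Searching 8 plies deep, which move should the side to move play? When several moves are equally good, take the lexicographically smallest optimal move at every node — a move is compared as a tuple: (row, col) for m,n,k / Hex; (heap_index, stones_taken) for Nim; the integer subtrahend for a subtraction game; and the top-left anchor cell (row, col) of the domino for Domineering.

p1 O@[6]: -3[3]-1 -4[2]+1*
p2 X@[2] terminal -1; root [6] d8

O's best at [6]: -4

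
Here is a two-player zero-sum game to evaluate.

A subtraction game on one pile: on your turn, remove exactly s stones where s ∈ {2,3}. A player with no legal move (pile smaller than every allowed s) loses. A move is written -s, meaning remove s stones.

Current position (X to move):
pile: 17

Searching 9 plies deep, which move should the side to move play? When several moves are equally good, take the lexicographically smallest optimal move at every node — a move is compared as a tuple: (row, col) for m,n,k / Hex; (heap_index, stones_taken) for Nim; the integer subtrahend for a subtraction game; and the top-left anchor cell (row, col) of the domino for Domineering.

X's best at [17]: -2

p1 X@[17]: -2[15]+1* -3[14]-1
p2 O@[15]: -2[13]-1* -3[12]-1
p3 X@[13]: -2[11]+1* -3[10]+1
p4 O@[11]: -2[9]-1* -3[8]-1
p5 X@[9]: -2[7]-1 -3[6]+1*
p6 O@[6]: -2[4]-1* -3[3]-1
p7 X@[4]: -2[2]-1 -3[1]+1*
p8 O@[1] terminal -1; root [17] d9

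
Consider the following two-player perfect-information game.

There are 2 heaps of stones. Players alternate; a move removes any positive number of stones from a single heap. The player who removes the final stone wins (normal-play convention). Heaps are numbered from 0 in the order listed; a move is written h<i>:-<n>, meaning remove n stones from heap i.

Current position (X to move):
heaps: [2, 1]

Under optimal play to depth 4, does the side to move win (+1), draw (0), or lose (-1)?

p1 X@[(2,1)]: h0:-1[(1,1)]+1* h0:-2[(0,1)]-1 h1:-1[(2,0)]-1
p2 O@[(1,1)]: h0:-1[(0,1)]-1* h1:-1[(1,0)]-1
p3 X@[(0,1)]: h1:-1[(0,0)]+1*
p4 O@[(0,0)] terminal -1; root [(2,1)] d4

value((2,1), X) = +1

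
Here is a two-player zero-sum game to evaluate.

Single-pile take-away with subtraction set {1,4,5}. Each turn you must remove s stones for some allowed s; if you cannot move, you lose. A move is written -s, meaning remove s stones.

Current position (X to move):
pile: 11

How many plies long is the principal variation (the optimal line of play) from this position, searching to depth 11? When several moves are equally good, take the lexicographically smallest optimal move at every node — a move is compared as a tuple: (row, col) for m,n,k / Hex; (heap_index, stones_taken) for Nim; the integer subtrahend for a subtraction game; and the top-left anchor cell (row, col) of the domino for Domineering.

[11] X move#1: -1:+1/10*, -4:-1/7, -5:-1/6
[10] O move#2: -1:-1/9*, -4:-1/6, -5:-1/5
[9] X move#3: -1:+1/8*, -4:-1/5, -5:-1/4
[8] O move#4: -1:-1/7*, -4:-1/4, -5:-1/3
[7] X move#5: -1:-1/6, -4:-1/3, -5:+1/2*
[2] O move#6: -1:-1/1*
[1] X move#7: -1:+1/0*
[0] end (terminal -1, O#8); searched 11 to 11

PV length from [11]: 7 plies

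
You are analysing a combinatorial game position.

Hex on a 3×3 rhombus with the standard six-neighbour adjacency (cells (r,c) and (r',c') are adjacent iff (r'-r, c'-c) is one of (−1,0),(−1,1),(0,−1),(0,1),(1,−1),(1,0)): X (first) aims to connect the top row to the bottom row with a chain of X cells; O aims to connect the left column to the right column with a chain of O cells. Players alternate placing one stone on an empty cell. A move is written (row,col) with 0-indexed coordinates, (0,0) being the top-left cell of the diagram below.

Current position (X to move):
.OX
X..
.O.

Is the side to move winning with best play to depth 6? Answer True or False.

X winning at [.OX/X../.O.]: True

p1 X@[.OX/X../.O.]: (0,0)[XOX/X../.O.]-1 (1,1)[.OX/XX./.O.]-1 (1,2)[.OX/X.X/.O.]+1* (2,0)[.OX/X../XO.]+1 (2,2)[.OX/X../.OX]+1
p2 O@[.OX/X.X/.O.]: (0,0)[OOX/X.X/.O.]-1* (1,1)[.OX/XOX/.O.]-1 (2,0)[.OX/X.X/OO.]-1 (2,2)[.OX/X.X/.OO]-1
p3 X@[OOX/X.X/.O.]: (1,1)[OOX/XXX/.O.]+1* (2,0)[OOX/X.X/XO.]+1 (2,2)[OOX/X.X/.OX]+1
p4 O@[OOX/XXX/.O.]: (2,0)[OOX/XXX/OO.]-1* (2,2)[OOX/XXX/.OO]-1
p5 X@[OOX/XXX/OO.]: (2,2)[OOX/XXX/OOX]+1*
p6 O@[OOX/XXX/OOX] terminal -1; root [.OX/X../.O.] d6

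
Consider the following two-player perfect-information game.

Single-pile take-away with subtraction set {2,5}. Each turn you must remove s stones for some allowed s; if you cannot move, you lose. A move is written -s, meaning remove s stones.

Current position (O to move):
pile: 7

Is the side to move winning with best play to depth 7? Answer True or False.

ply 1, O at 7 | -2=-1→5*; -5=-1→2
ply 2, X at 5 | -2=-1→3; -5=+1→0*
ply 3: 0 is terminal -1 (O); from 7 depth 7

O winning at [7]: False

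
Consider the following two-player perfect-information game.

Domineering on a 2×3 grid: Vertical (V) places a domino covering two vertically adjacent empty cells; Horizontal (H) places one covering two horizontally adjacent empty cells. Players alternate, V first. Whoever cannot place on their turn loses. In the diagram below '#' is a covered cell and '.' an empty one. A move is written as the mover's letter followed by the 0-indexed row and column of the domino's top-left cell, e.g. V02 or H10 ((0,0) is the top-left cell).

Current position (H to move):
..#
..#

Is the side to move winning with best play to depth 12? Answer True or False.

H winning at [..#/..#]: True

p1 H@[..#/..#]: H00[###/..#]+1* H10[..#/###]+1
p2 V@[###/..#] terminal -1; root [..#/..#] d12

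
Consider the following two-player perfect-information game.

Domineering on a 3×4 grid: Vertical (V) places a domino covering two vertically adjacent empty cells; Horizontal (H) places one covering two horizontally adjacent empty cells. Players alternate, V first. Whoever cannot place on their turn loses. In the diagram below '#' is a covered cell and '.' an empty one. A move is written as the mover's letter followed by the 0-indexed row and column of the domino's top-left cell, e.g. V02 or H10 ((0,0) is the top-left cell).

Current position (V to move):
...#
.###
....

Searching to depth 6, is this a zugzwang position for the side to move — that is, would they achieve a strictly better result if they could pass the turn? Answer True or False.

p1 V@[...#/.###/....]: V00[#..#/####/....]-1* V10[...#/####/#...]-1
p2 H@[#..#/####/....]: H01[####/####/....]+1* H20[#..#/####/##..]+1 H21[#..#/####/.##.]+1 H22[#..#/####/..##]+1
p3 V@[####/####/....] terminal -1; root [...#/.###/....] d6
suppose V passes — search the same position with H to move:
pass> p1 H@[...#/.###/....]: H00[##.#/.###/....]+1* H01[.###/.###/....]+1 H20[...#/.###/##..]+1 H21[...#/.###/.##.]+1 H22[...#/.###/..##]+1
pass> p2 V@[##.#/.###/....]: V10[##.#/####/#...]-1*
pass> p3 H@[##.#/####/#...]: H21[##.#/####/###.]+1* H22[##.#/####/#.##]+1
pass> p4 V@[##.#/####/###.] terminal -1; root [...#/.###/....] d6
for V: play -1, pass -1

zugzwang(...#/.###/...., V) = False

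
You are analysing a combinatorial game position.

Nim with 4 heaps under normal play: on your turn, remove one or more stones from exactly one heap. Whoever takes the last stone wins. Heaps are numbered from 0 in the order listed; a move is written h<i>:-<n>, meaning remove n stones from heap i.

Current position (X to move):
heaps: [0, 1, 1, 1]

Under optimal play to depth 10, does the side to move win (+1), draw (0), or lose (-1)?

p1 X@[(0,1,1,1)]: h1:-1[(0,0,1,1)]+1* h2:-1[(0,1,0,1)]+1 h3:-1[(0,1,1,0)]+1
p2 O@[(0,0,1,1)]: h2:-1[(0,0,0,1)]-1* h3:-1[(0,0,1,0)]-1
p3 X@[(0,0,0,1)]: h3:-1[(0,0,0,0)]+1*
p4 O@[(0,0,0,0)] terminal -1; root [(0,1,1,1)] d10

value((0,1,1,1), X) = +1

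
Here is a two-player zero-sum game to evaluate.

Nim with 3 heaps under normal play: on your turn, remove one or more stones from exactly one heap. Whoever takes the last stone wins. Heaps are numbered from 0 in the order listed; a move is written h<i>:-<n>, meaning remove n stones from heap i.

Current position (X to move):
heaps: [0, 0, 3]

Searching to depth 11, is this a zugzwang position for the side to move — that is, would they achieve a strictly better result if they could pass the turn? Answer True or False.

[(0,0,3)] X move#1: h2:-1:-1/(0,0,2), h2:-2:-1/(0,0,1), h2:-3:+1/(0,0,0)*
[(0,0,0)] end (terminal -1, O#2); searched (0,0,3) to 11
suppose X passes — search the same position with O to move:
pass> [(0,0,3)] O move#1: h2:-1:-1/(0,0,2), h2:-2:-1/(0,0,1), h2:-3:+1/(0,0,0)*
pass> [(0,0,0)] end (terminal -1, X#2); searched (0,0,3) to 11
for X: play +1, pass -1

zugzwang((0,0,3), X) = False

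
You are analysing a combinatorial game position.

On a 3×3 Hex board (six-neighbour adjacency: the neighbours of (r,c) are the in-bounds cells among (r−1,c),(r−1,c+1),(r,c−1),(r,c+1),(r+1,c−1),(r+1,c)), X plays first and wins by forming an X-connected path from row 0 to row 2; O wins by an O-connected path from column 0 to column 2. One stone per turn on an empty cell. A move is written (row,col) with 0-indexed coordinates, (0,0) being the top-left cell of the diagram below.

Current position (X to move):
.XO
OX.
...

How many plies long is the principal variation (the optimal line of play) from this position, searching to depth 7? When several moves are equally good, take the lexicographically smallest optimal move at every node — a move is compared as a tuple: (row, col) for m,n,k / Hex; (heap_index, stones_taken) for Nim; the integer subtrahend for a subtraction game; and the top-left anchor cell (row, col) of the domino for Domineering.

ply 1, X at .XO/OX./... | (0,0)=+1→XXO/OX./...*; (1,2)=+1→.XO/OXX/...; (2,0)=+1→.XO/OX./X..; (2,1)=+1→.XO/OX./.X.; (2,2)=+1→.XO/OX./..X
ply 2, O at XXO/OX./... | (1,2)=-1→XXO/OXO/...*; (2,0)=-1→XXO/OX./O..; (2,1)=-1→XXO/OX./.O.; (2,2)=-1→XXO/OX./..O
ply 3, X at XXO/OXO/... | (2,0)=+1→XXO/OXO/X..*; (2,1)=+1→XXO/OXO/.X.; (2,2)=+1→XXO/OXO/..X
ply 4: XXO/OXO/X.. is terminal -1 (O); from .XO/OX./... depth 7

PV length from [.XO/OX./...]: 3 plies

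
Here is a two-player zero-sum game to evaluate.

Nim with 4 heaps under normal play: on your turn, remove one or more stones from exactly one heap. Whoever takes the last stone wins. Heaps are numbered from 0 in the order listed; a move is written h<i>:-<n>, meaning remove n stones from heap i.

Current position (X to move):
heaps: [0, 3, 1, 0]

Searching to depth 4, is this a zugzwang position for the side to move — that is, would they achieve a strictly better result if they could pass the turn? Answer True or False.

zugzwang((0,3,1,0), X) = False

ply 1, X at (0,3,1,0) | h1:-1=-1→(0,2,1,0); h1:-2=+1→(0,1,1,0)*; h1:-3=-1→(0,0,1,0); h2:-1=-1→(0,3,0,0)
ply 2, O at (0,1,1,0) | h1:-1=-1→(0,0,1,0)*; h2:-1=-1→(0,1,0,0)
ply 3, X at (0,0,1,0) | h2:-1=+1→(0,0,0,0)*
ply 4: (0,0,0,0) is terminal -1 (O); from (0,3,1,0) depth 4
suppose X passes — search the same position with O to move:
pass> ply 1, O at (0,3,1,0) | h1:-1=-1→(0,2,1,0); h1:-2=+1→(0,1,1,0)*; h1:-3=-1→(0,0,1,0); h2:-1=-1→(0,3,0,0)
pass> ply 2, X at (0,1,1,0) | h1:-1=-1→(0,0,1,0)*; h2:-1=-1→(0,1,0,0)
pass> ply 3, O at (0,0,1,0) | h2:-1=+1→(0,0,0,0)*
pass> ply 4: (0,0,0,0) is terminal -1 (X); from (0,3,1,0) depth 4
for X: play +1, pass -1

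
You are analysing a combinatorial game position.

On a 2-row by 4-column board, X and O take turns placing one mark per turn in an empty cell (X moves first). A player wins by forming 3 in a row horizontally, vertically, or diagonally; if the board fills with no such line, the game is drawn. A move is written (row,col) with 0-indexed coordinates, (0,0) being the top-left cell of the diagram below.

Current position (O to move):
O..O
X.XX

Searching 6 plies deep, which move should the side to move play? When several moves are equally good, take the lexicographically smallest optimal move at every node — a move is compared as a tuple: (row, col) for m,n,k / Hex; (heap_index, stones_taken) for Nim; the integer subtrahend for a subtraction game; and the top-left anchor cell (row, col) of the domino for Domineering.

O's best at [O..O/X.XX]: (1,1)

ply 1, O at O..O/X.XX | (0,1)=-1→OO.O/X.XX; (0,2)=-1→O.OO/X.XX; (1,1)=+0→O..O/XOXX*
ply 2, X at O..O/XOXX | (0,1)=+0→OX.O/XOXX*; (0,2)=+0→O.XO/XOXX
ply 3, O at OX.O/XOXX | (0,2)=+0→OXOO/XOXX*
ply 4: OXOO/XOXX is terminal +0 (X); from O..O/X.XX depth 6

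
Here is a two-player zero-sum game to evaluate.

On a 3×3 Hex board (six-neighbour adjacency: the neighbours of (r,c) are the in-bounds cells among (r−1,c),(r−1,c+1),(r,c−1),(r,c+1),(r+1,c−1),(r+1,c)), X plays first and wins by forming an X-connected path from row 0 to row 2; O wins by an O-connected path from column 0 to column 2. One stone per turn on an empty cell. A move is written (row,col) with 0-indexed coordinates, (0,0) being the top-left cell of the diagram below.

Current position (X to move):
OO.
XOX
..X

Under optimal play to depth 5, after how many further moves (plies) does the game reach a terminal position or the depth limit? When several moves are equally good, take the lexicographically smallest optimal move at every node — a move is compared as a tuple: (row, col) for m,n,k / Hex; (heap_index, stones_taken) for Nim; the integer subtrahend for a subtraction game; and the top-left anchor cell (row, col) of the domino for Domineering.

ply 1, X at OO./XOX/..X | (0,2)=+1→OOX/XOX/..X*; (2,0)=-1→OO./XOX/X.X; (2,1)=-1→OO./XOX/.XX
ply 2: OOX/XOX/..X is terminal -1 (O); from OO./XOX/..X depth 5

PV length from [OO./XOX/..X]: 1 ply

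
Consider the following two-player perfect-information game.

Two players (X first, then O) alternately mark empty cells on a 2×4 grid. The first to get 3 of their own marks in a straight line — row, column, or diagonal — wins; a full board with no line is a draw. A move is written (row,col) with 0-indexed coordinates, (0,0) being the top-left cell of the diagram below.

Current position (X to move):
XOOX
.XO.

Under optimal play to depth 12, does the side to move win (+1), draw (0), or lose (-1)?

value(XOOX/.XO., X) = 0

p1 X@[XOOX/.XO.]: (1,0)[XOOX/XXO.]+0* (1,3)[XOOX/.XOX]+0
p2 O@[XOOX/XXO.]: (1,3)[XOOX/XXOO]+0*
p3 X@[XOOX/XXOO] terminal +0; root [XOOX/.XO.] d12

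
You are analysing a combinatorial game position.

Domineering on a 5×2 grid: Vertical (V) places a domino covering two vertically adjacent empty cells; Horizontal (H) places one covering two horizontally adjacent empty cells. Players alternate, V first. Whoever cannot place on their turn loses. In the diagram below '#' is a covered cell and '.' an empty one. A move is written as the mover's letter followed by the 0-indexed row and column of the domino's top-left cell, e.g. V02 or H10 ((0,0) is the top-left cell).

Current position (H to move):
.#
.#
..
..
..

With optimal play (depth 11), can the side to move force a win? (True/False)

p1 H@[.#/.#/../../..]: H20[.#/.#/##/../..]-1 H30[.#/.#/../##/..]+1* H40[.#/.#/../../##]-1
p2 V@[.#/.#/../##/..]: V00[##/##/../##/..]-1* V10[.#/##/#./##/..]-1
p3 H@[##/##/../##/..]: H20[##/##/##/##/..]+1* H40[##/##/../##/##]+1
p4 V@[##/##/##/##/..] terminal -1; root [.#/.#/../../..] d11

H winning at [.#/.#/../../..]: True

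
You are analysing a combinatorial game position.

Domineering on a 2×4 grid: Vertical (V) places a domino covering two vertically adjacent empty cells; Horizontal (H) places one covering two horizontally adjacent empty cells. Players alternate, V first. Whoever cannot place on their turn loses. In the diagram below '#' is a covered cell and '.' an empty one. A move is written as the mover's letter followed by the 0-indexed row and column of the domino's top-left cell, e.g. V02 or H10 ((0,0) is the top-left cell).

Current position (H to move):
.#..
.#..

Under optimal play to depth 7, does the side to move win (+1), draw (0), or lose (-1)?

ply 1, H at .#../.#.. | H02=+1→.###/.#..*; H12=+1→.#../.###
ply 2, V at .###/.#.. | V00=-1→####/##..*
ply 3, H at ####/##.. | H12=+1→####/####*
ply 4: ####/#### is terminal -1 (V); from .#../.#.. depth 7

value(.#../.#.., H) = +1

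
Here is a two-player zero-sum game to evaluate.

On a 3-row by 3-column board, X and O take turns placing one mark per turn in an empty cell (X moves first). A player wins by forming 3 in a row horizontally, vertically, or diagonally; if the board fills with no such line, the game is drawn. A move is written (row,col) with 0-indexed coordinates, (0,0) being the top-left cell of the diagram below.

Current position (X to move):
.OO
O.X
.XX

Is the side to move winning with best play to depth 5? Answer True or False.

X winning at [.OO/O.X/.XX]: True

p1 X@[.OO/O.X/.XX]: (0,0)[XOO/O.X/.XX]+1* (1,1)[.OO/OXX/.XX]-1 (2,0)[.OO/O.X/XXX]+1
p2 O@[XOO/O.X/.XX]: (1,1)[XOO/OOX/.XX]-1* (2,0)[XOO/O.X/OXX]-1
p3 X@[XOO/OOX/.XX]: (2,0)[XOO/OOX/XXX]+1*
p4 O@[XOO/OOX/XXX] terminal -1; root [.OO/O.X/.XX] d5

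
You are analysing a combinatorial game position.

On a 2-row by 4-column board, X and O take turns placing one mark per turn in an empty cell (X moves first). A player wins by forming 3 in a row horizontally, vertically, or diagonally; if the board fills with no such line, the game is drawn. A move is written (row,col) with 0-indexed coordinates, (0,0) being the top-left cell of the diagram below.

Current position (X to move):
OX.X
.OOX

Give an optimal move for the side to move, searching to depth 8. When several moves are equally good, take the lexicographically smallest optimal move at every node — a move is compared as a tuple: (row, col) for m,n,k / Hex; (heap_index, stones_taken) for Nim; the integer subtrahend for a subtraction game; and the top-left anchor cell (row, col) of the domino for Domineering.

[OX.X/.OOX] X move#1: (0,2):+1/OXXX/.OOX*, (1,0):+0/OX.X/XOOX
[OXXX/.OOX] end (terminal -1, O#2); searched OX.X/.OOX to 8

X's best at [OX.X/.OOX]: (0,2)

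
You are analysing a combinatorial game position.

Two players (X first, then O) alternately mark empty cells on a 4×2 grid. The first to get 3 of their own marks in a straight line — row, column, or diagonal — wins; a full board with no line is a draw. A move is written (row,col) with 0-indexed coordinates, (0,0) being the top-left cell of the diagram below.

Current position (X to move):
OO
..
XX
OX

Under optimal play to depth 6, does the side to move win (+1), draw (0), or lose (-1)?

value(OO/../XX/OX, X) = +1

[OO/../XX/OX] X move#1: (1,0):+0/OO/X./XX/OX, (1,1):+1/OO/.X/XX/OX*
[OO/.X/XX/OX] end (terminal -1, O#2); searched OO/../XX/OX to 6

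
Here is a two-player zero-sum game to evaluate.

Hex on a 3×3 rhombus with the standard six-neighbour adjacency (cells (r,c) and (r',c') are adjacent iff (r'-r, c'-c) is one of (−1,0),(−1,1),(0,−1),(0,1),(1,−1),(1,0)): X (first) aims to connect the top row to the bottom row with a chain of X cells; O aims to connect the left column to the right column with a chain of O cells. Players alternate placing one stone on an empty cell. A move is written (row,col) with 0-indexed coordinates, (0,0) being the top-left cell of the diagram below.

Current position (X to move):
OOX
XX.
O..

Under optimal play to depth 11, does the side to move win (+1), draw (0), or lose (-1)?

ply 1, X at OOX/XX./O.. | (1,2)=+1→OOX/XXX/O..*; (2,1)=+1→OOX/XX./OX.; (2,2)=+1→OOX/XX./O.X
ply 2, O at OOX/XXX/O.. | (2,1)=-1→OOX/XXX/OO.*; (2,2)=-1→OOX/XXX/O.O
ply 3, X at OOX/XXX/OO. | (2,2)=+1→OOX/XXX/OOX*
ply 4: OOX/XXX/OOX is terminal -1 (O); from OOX/XX./O.. depth 11

value(OOX/XX./O.., X) = +1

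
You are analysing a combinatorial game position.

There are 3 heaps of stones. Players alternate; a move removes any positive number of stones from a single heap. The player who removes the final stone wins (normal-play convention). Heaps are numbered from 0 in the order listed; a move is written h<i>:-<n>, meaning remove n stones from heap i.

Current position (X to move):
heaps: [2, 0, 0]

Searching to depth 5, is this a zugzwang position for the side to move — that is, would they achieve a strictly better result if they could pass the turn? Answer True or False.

zugzwang((2,0,0), X) = False

[(2,0,0)] X move#1: h0:-1:-1/(1,0,0), h0:-2:+1/(0,0,0)*
[(0,0,0)] end (terminal -1, O#2); searched (2,0,0) to 5
suppose X passes — search the same position with O to move:
pass> [(2,0,0)] O move#1: h0:-1:-1/(1,0,0), h0:-2:+1/(0,0,0)*
pass> [(0,0,0)] end (terminal -1, X#2); searched (2,0,0) to 5
for X: play +1, pass -1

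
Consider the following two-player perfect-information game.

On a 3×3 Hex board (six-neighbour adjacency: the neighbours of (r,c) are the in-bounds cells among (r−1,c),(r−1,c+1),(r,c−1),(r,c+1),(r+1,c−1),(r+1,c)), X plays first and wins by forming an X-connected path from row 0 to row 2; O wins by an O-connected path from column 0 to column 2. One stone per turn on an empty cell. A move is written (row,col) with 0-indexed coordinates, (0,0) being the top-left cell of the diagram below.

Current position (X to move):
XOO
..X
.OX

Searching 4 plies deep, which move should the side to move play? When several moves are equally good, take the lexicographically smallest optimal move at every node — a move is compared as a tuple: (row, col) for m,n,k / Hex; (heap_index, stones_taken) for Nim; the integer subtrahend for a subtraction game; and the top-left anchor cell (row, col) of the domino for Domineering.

X's best at [XOO/..X/.OX]: (1,0)

[XOO/..X/.OX] X move#1: (1,0):+1/XOO/X.X/.OX*, (1,1):-1/XOO/.XX/.OX, (2,0):-1/XOO/..X/XOX
[XOO/X.X/.OX] O move#2: (1,1):-1/XOO/XOX/.OX*, (2,0):-1/XOO/X.X/OOX
[XOO/XOX/.OX] X move#3: (2,0):+1/XOO/XOX/XOX*
[XOO/XOX/XOX] end (terminal -1, O#4); searched XOO/..X/.OX to 4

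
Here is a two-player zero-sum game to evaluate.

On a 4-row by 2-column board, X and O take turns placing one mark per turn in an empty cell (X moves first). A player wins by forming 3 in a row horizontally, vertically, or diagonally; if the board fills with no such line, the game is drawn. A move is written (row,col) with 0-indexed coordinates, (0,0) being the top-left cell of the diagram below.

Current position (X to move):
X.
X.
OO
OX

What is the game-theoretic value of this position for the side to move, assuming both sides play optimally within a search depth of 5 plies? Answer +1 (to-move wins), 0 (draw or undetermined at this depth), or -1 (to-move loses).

value(X./X./OO/OX, X) = 0

p1 X@[X./X./OO/OX]: (0,1)[XX/X./OO/OX]+0* (1,1)[X./XX/OO/OX]+0
p2 O@[XX/X./OO/OX]: (1,1)[XX/XO/OO/OX]+0*
p3 X@[XX/XO/OO/OX] terminal +0; root [X./X./OO/OX] d5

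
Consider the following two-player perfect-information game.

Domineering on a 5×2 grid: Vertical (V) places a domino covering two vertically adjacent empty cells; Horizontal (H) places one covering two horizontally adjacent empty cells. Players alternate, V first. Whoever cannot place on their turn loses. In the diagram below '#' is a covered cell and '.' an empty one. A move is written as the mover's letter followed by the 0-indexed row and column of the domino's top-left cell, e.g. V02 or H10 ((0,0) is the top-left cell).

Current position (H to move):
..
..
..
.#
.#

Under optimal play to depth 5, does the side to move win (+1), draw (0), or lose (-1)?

[../../../.#/.#] H move#1: H00:-1/##/../../.#/.#, H10:+1/../##/../.#/.#*, H20:-1/../../##/.#/.#
[../##/../.#/.#] V move#2: V20:-1/../##/#./##/.#*, V30:-1/../##/../##/##
[../##/#./##/.#] H move#3: H00:+1/##/##/#./##/.#*
[##/##/#./##/.#] end (terminal -1, V#4); searched ../../../.#/.# to 5

value(../../../.#/.#, H) = +1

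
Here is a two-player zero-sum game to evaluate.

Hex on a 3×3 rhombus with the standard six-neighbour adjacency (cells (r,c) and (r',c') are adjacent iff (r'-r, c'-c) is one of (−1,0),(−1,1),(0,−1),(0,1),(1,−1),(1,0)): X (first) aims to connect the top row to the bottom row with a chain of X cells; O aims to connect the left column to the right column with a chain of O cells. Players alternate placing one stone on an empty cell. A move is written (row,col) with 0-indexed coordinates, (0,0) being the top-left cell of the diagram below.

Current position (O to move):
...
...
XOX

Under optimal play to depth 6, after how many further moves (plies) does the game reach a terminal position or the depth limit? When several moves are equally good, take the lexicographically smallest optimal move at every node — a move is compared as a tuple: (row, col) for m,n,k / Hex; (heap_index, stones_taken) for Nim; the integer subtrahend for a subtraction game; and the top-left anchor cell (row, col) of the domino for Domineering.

PV length from [.../.../XOX]: 4 plies

ply 1, O at .../.../XOX | (0,0)=-1→O../.../XOX*; (0,1)=-1→.O./.../XOX; (0,2)=-1→..O/.../XOX; (1,0)=-1→.../O../XOX; (1,1)=-1→.../.O./XOX; (1,2)=-1→.../..O/XOX
ply 2, X at O../.../XOX | (0,1)=+1→OX./.../XOX*; (0,2)=+1→O.X/.../XOX; (1,0)=+1→O../X../XOX; (1,1)=+1→O../.X./XOX; (1,2)=+1→O../..X/XOX
ply 3, O at OX./.../XOX | (0,2)=-1→OXO/.../XOX*; (1,0)=-1→OX./O../XOX; (1,1)=-1→OX./.O./XOX; (1,2)=-1→OX./..O/XOX
ply 4, X at OXO/.../XOX | (1,0)=+1→OXO/X../XOX*; (1,1)=+1→OXO/.X./XOX; (1,2)=+1→OXO/..X/XOX
ply 5: OXO/X../XOX is terminal -1 (O); from .../.../XOX depth 6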